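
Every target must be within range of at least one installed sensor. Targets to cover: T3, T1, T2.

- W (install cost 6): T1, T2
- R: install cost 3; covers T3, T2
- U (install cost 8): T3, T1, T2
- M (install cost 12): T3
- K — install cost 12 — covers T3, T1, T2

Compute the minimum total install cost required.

The greedy cost-per-new-target heuristic would pick R and W for 9, but a cheaper cover exists.
U alone covers T3, T1, T2 — every target.
Total install cost: 8.
No cover costs less than 8.

8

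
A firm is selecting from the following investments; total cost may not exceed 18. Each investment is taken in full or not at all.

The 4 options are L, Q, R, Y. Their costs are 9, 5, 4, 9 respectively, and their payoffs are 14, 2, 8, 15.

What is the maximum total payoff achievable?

Treat it as a binary knapsack problem.
Allowing fractional choices, the relaxed optimum would be about 30.8, but investments are indivisible.
L + Y: cost 9 + 9 = 18 ≤ 18, payoff 14 + 15 = 29.
Q + R + Y: cost 5 + 4 + 9 = 18 ≤ 18, payoff 2 + 8 + 15 = 25.
Best is L and Y with total payoff 29.

29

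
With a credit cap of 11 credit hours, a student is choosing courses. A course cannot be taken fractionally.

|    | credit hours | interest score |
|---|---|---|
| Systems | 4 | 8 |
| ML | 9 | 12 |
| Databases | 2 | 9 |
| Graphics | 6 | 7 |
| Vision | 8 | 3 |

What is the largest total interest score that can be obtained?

Treat it as a binary knapsack problem.
Allowing fractional choices, the relaxed optimum would be about 23.7, but courses are indivisible.
ML + Databases: credit hours 9 + 2 = 11 ≤ 11, interest score 12 + 9 = 21.
Systems + Databases: credit hours 4 + 2 = 6 ≤ 11, interest score 8 + 9 = 17.
Best is ML and Databases with total interest score 21.

21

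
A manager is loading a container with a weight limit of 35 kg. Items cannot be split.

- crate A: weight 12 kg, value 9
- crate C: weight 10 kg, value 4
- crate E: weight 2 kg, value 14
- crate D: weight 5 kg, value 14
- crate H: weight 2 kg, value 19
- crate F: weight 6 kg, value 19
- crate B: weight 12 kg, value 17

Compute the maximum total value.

83

Allowing fractional choices, the relaxed optimum would be about 89.0, but items are indivisible.
crate A + crate E + crate H + crate F + crate B: weight 12 + 2 + 2 + 6 + 12 = 34 ≤ 35, value 9 + 14 + 19 + 19 + 17 = 78.
crate E + crate D + crate H + crate F + crate B: weight 2 + 5 + 2 + 6 + 12 = 27 ≤ 35, value 14 + 14 + 19 + 19 + 17 = 83.
crate A + crate E + crate D + crate H + crate F: weight 12 + 2 + 5 + 2 + 6 = 27 ≤ 35, value 9 + 14 + 14 + 19 + 19 = 75.
Best is crate E, crate D, crate H, crate F, and crate B with total value 83.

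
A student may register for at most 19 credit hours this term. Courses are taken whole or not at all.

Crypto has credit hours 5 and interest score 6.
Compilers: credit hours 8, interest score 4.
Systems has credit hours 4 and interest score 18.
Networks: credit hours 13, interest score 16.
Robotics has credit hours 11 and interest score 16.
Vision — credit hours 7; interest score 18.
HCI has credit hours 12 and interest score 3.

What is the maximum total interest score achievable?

Allowing fractional choices, the relaxed optimum would be about 47.6, but courses are indivisible.
Systems + Vision: credit hours 4 + 7 = 11 ≤ 19, interest score 18 + 18 = 36.
Crypto + Systems + Vision: credit hours 5 + 4 + 7 = 16 ≤ 19, interest score 6 + 18 + 18 = 42.
Compilers + Systems + Vision: credit hours 8 + 4 + 7 = 19 ≤ 19, interest score 4 + 18 + 18 = 40.
Best is Crypto, Systems, and Vision with total interest score 42.

42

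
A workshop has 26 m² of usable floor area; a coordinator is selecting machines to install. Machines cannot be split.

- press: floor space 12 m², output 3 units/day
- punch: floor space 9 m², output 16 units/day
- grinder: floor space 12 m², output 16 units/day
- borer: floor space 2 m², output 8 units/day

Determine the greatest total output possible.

Take punch, grinder, and borer: floor space 9 + 12 + 2 = 23 ≤ 26, output 16 + 16 + 8 = 40.
No other feasible combination does better.

40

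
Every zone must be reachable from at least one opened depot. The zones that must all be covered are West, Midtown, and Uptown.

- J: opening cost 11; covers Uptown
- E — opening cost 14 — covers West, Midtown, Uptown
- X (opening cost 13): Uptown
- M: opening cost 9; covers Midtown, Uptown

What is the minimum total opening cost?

This is an integer covering problem.
E alone covers West, Midtown, Uptown — every zone.
Total opening cost: 14.

14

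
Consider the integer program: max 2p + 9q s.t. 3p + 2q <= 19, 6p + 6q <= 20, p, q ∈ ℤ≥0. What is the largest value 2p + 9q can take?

Relaxing integrality, the LP optimum is 30.00 at (p,q) = (0, 3.33), which is not an integer point.
(p,q)=(0,3): 3·0+2·3=6≤19, 6·0+6·3=18≤20, objective 27.
(p,q)=(1,2): 3·1+2·2=7≤19, 6·1+6·2=18≤20, objective 20.
Maximum is 27 at (p,q)=(0,3).

27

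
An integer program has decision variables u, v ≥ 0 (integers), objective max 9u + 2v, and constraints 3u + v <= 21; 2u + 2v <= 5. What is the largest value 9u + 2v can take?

(u,v)=(2,0): 3·2+1·0=6≤21, 2·2+2·0=4≤5, objective 18.
(u,v)=(1,1): 3·1+1·1=4≤21, 2·1+2·1=4≤5, objective 11.
(u,v)=(1,0): 3·1+1·0=3≤21, 2·1+2·0=2≤5, objective 9.
The best lattice point is (2,0), giving 18.

18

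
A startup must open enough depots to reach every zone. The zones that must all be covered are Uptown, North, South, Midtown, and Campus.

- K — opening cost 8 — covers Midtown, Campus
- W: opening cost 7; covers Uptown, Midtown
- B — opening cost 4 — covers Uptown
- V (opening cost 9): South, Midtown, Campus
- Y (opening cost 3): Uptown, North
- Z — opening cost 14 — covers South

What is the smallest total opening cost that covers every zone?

Choose V and Y: together they cover Uptown, North, South, Midtown, Campus — every zone.
Total opening cost: 9 + 3 = 12.
No cover costs less than 12.

12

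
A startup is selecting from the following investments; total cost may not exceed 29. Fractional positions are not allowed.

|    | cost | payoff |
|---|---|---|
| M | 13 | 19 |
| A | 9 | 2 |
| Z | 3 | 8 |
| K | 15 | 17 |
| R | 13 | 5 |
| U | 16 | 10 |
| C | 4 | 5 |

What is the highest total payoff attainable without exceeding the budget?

36

Allowing fractional choices, the relaxed optimum would be about 42.2, but investments are indivisible.
M + A + Z + C: cost 13 + 9 + 3 + 4 = 29 ≤ 29, payoff 19 + 2 + 8 + 5 = 34.
M + K: cost 13 + 15 = 28 ≤ 29, payoff 19 + 17 = 36.
M + Z + C: cost 13 + 3 + 4 = 20 ≤ 29, payoff 19 + 8 + 5 = 32.
Best is M and K with total payoff 36.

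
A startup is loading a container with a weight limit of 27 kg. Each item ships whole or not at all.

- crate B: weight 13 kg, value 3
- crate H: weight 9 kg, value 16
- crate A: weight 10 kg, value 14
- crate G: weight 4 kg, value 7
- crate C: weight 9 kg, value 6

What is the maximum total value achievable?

37

Take crate H, crate A, and crate G: weight 9 + 10 + 4 = 23 ≤ 27, value 16 + 14 + 7 = 37.
No other feasible combination does better.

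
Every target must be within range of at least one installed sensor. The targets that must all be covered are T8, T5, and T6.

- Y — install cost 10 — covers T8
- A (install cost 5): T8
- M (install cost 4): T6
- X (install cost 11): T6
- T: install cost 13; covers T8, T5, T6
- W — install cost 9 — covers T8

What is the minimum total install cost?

The greedy cost-per-new-target heuristic would pick M, A, and T for 22, but a cheaper cover exists.
T alone covers T8, T5, T6 — every target.
Total install cost: 13.
No cover costs less than 13.

13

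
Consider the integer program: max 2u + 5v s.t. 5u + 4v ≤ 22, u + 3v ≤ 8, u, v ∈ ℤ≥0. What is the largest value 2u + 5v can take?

14

(u,v)=(2,2) is feasible, giving 14.
(u,v)=(1,2) is feasible, giving 12.
(u,v)=(3,1) is feasible, giving 11.
(u,v)=(2,1) is feasible, giving 9.
Maximum is 14 at (u,v)=(2,2).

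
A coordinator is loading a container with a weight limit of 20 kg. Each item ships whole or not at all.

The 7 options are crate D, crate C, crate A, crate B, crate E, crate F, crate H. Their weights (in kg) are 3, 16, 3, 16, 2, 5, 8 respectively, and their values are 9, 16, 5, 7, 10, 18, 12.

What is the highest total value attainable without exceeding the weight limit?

49

Take crate D, crate E, crate F, and crate H: weight 3 + 2 + 5 + 8 = 18 ≤ 20, value 9 + 10 + 18 + 12 = 49.
No other feasible combination does better.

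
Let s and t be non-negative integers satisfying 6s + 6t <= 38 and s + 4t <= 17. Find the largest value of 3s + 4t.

21

The continuous relaxation peaks at (2.78, 3.56) with value 22.56; rounding to a feasible lattice point costs some objective.
(s,t)=(3,3): 6·3+6·3=36≤38, 1·3+4·3=15≤17, objective 21.
(s,t)=(4,2): 6·4+6·2=36≤38, 1·4+4·2=12≤17, objective 20.
(s,t)=(1,4): 6·1+6·4=30≤38, 1·1+4·4=17≤17, objective 19.
(s,t)=(2,3): 6·2+6·3=30≤38, 1·2+4·3=14≤17, objective 18.
The best lattice point is (3,3), giving 21.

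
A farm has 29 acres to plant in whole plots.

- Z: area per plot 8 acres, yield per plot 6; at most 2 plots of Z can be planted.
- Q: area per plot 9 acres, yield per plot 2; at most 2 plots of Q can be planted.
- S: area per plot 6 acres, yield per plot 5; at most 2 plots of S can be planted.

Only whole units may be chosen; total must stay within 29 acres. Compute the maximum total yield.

22

This is a bounded integer knapsack.
1×Z, 1×Q, and 2×S: area 29 ≤ 29, yield 1·6 + 1·2 + 2·5 = 18.
2×Z and 2×S: area 28 ≤ 29, yield 2·6 + 2·5 = 22.
Best is 22.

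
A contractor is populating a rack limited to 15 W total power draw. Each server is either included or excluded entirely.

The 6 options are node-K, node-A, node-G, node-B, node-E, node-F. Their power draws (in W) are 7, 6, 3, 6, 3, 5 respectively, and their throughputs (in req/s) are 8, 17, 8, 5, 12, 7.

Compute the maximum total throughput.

37

node-A + node-E + node-F: power draw 6 + 3 + 5 = 14 ≤ 15, throughput 17 + 12 + 7 = 36.
node-A + node-G + node-E: power draw 6 + 3 + 3 = 12 ≤ 15, throughput 17 + 8 + 12 = 37.
Best is node-A, node-G, and node-E with total throughput 37.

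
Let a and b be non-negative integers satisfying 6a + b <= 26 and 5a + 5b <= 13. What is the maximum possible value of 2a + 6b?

Relaxing integrality, the LP optimum is 15.60 at (a,b) = (0, 2.6), which is not an integer point.
(a,b)=(0,2): 6·0+1·2=2≤26, 5·0+5·2=10≤13, objective 12.
(a,b)=(1,1): 6·1+1·1=7≤26, 5·1+5·1=10≤13, objective 8.
(a,b)=(0,1): 6·0+1·1=1≤26, 5·0+5·1=5≤13, objective 6.
Maximum is 12 at (a,b)=(0,2).

12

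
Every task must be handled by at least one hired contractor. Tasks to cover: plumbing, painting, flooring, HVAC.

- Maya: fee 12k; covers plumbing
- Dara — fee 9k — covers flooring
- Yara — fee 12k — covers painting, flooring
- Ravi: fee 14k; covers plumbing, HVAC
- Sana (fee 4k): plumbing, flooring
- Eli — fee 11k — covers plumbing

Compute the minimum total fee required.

26

The greedy cost-per-new-task heuristic would pick Sana, Yara, and Ravi for 30, but a cheaper cover exists.
Choose Yara and Ravi: together they cover plumbing, painting, flooring, HVAC — every task.
Total fee: 12 + 14 = 26.
No cover costs less than 26.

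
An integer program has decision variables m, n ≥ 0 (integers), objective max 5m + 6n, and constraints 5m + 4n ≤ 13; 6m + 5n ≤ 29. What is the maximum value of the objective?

(m,n)=(0,3): 5·0+4·3=12≤13, 6·0+5·3=15≤29, objective 18.
(m,n)=(1,2): 5·1+4·2=13≤13, 6·1+5·2=16≤29, objective 17.
(m,n)=(0,2): 5·0+4·2=8≤13, 6·0+5·2=10≤29, objective 12.
Maximum is 18 at (m,n)=(0,3).

18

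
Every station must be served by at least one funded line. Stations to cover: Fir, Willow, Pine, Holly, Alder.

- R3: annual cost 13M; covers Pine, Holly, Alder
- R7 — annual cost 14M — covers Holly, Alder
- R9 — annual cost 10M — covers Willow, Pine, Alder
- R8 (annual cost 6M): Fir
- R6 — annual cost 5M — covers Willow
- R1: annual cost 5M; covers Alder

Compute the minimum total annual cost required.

This is an integer covering problem.
Choose R3, R8, and R6: together they cover Fir, Willow, Pine, Holly, Alder — every station.
Total annual cost: 13 + 6 + 5 = 24.

24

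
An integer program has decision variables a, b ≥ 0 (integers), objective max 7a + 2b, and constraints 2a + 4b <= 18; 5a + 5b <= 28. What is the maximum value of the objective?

35

(a,b)=(5,0): 2·5+4·0=10≤18, 5·5+5·0=25≤28, objective 35.
(a,b)=(4,1): 2·4+4·1=12≤18, 5·4+5·1=25≤28, objective 30.
(a,b)=(4,0): 2·4+4·0=8≤18, 5·4+5·0=20≤28, objective 28.
The best lattice point is (5,0), giving 35.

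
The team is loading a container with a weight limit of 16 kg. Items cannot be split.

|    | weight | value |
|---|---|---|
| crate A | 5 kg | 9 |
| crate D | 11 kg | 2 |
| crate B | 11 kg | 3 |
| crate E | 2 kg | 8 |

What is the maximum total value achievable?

crate B + crate E: weight 11 + 2 = 13 ≤ 16, value 3 + 8 = 11.
crate A + crate E: weight 5 + 2 = 7 ≤ 16, value 9 + 8 = 17.
crate A + crate B: weight 5 + 11 = 16 ≤ 16, value 9 + 3 = 12.
Best is crate A and crate E with total value 17.

17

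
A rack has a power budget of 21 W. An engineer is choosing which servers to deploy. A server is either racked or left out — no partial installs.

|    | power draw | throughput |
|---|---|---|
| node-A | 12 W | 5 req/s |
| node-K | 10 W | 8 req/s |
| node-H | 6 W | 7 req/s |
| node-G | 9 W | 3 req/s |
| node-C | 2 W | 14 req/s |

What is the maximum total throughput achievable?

29

Allowing fractional choices, the relaxed optimum would be about 30.2, but servers are indivisible.
node-A + node-H + node-C: power draw 12 + 6 + 2 = 20 ≤ 21, throughput 5 + 7 + 14 = 26.
node-K + node-H + node-C: power draw 10 + 6 + 2 = 18 ≤ 21, throughput 8 + 7 + 14 = 29.
Best is node-K, node-H, and node-C with total throughput 29.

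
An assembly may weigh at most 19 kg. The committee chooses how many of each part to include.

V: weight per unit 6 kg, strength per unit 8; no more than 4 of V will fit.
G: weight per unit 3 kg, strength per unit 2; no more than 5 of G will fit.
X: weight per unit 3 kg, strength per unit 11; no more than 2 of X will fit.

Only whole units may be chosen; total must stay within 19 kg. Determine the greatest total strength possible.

38

2×V and 2×X: weight 18 ≤ 19, strength 2·8 + 2·11 = 38.
1×V, 2×G, and 2×X: weight 18 ≤ 19, strength 1·8 + 2·2 + 2·11 = 34.
Best is 38.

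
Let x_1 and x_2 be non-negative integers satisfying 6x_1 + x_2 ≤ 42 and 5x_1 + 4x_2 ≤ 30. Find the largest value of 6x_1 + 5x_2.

The continuous relaxation peaks at (0, 7.5) with value 37.50; rounding to a feasible lattice point costs some objective.
(x_1,x_2)=(2,5): 6·2+1·5=17≤42, 5·2+4·5=30≤30, objective 37.
(x_1,x_2)=(1,6): 6·1+1·6=12≤42, 5·1+4·6=29≤30, objective 36.
(x_1,x_2)=(0,7): 6·0+1·7=7≤42, 5·0+4·7=28≤30, objective 35.
Maximum is 37 at (x_1,x_2)=(2,5).

37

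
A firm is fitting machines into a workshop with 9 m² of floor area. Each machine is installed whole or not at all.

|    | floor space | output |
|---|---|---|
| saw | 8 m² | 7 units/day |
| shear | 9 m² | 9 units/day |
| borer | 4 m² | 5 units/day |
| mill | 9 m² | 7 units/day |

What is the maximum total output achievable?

This is an integer program with binary decision variables.
Take shear: floor space 9 ≤ 9, output 9.
No other feasible combination does better.

9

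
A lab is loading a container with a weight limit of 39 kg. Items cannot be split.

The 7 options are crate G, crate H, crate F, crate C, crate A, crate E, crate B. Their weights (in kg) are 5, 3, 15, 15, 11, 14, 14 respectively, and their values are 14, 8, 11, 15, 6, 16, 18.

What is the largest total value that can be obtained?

56

Take crate G, crate H, crate E, and crate B: weight 5 + 3 + 14 + 14 = 36 ≤ 39, value 14 + 8 + 16 + 18 = 56.
No other feasible combination does better.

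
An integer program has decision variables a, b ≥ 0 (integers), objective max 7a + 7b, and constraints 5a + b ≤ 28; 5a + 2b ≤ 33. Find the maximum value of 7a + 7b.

(a,b)=(0,16) is feasible, giving 112.
(a,b)=(0,15) is feasible, giving 105.
The best lattice point is (0,16), giving 112.

112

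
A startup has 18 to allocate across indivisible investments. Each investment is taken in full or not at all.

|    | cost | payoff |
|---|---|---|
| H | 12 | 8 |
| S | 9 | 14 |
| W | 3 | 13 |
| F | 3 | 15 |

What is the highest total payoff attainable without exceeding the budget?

42

Allowing fractional choices, the relaxed optimum would be about 44.0, but investments are indivisible.
S + W + F: cost 9 + 3 + 3 = 15 ≤ 18, payoff 14 + 13 + 15 = 42.
H + W + F: cost 12 + 3 + 3 = 18 ≤ 18, payoff 8 + 13 + 15 = 36.
S + F: cost 9 + 3 = 12 ≤ 18, payoff 14 + 15 = 29.
Best is S, W, and F with total payoff 42.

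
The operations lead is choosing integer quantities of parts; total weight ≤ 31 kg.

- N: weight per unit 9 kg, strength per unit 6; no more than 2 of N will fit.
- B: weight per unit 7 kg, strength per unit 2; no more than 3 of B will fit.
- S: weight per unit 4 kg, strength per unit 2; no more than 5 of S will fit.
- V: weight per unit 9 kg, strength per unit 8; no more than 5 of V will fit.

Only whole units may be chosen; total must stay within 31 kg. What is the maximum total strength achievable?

26

This is a bounded integer knapsack.
Take 1×S and 3×V: weight 31 ≤ 31, strength 1·2 + 3·8 = 26.
No other integer combination yields more.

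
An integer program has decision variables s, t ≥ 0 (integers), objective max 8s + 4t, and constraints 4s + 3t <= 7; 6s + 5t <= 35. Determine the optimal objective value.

(s,t)=(1,1) is feasible, giving 12.
(s,t)=(0,2) is feasible, giving 8.
(s,t)=(1,0) is feasible, giving 8.
(s,t)=(0,1) is feasible, giving 4.
No feasible integer point exceeds 12.

12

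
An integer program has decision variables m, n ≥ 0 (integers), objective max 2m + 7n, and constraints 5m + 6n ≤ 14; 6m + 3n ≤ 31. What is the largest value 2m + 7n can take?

14

The continuous relaxation peaks at (0, 2.33) with value 16.33; rounding to a feasible lattice point costs some objective.
(m,n)=(0,2): 5·0+6·2=12≤14, 6·0+3·2=6≤31, objective 14.
(m,n)=(1,1): 5·1+6·1=11≤14, 6·1+3·1=9≤31, objective 9.
No feasible integer point exceeds 14.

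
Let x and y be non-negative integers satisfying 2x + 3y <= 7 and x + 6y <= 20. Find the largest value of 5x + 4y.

(x,y)=(3,0): 2·3+3·0=6≤7, 1·3+6·0=3≤20, objective 15.
(x,y)=(2,1): 2·2+3·1=7≤7, 1·2+6·1=8≤20, objective 14.
(x,y)=(2,0): 2·2+3·0=4≤7, 1·2+6·0=2≤20, objective 10.
Maximum is 15 at (x,y)=(3,0).

15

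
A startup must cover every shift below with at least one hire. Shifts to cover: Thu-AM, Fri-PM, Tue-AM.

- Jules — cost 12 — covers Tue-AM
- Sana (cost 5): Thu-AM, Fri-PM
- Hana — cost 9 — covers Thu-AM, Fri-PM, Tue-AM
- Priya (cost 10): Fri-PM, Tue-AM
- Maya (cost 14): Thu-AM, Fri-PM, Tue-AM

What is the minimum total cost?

This is an integer covering problem.
The greedy cost-per-new-shift heuristic would pick Sana and Hana for 14, but a cheaper cover exists.
Hana alone covers Thu-AM, Fri-PM, Tue-AM — every shift.
Total cost: 9.
No cover costs less than 9.

9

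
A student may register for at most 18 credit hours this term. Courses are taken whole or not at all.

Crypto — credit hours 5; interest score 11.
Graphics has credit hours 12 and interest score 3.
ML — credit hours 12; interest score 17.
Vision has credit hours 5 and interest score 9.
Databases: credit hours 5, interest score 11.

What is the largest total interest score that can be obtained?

This is an integer program with binary decision variables.
ML + Databases: credit hours 12 + 5 = 17 ≤ 18, interest score 17 + 11 = 28.
Crypto + ML: credit hours 5 + 12 = 17 ≤ 18, interest score 11 + 17 = 28.
Crypto + Vision + Databases: credit hours 5 + 5 + 5 = 15 ≤ 18, interest score 11 + 9 + 11 = 31.
Best is Crypto, Vision, and Databases with total interest score 31.

31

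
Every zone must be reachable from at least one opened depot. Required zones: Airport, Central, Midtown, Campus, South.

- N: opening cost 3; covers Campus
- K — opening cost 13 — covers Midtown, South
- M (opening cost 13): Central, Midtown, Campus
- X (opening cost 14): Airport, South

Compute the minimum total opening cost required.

The greedy cost-per-new-zone heuristic would pick N, K, M, and X for 43, but a cheaper cover exists.
Choose M and X: together they cover Airport, Central, Midtown, Campus, South — every zone.
Total opening cost: 13 + 14 = 27.
No cover costs less than 27.

27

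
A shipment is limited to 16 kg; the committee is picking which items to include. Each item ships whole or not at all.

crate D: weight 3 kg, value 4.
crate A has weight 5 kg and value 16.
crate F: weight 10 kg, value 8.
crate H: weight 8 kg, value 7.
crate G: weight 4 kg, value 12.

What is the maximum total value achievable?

32

crate D + crate A + crate G: weight 3 + 5 + 4 = 12 ≤ 16, value 4 + 16 + 12 = 32.
crate D + crate A + crate H: weight 3 + 5 + 8 = 16 ≤ 16, value 4 + 16 + 7 = 27.
crate A + crate G: weight 5 + 4 = 9 ≤ 16, value 16 + 12 = 28.
Best is crate D, crate A, and crate G with total value 32.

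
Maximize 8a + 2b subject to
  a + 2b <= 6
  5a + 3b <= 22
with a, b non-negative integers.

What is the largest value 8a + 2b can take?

The continuous relaxation peaks at (4.4, 0) with value 35.20; rounding to a feasible lattice point costs some objective.
(a,b)=(4,0): 1·4+2·0=4≤6, 5·4+3·0=20≤22, objective 32.
(a,b)=(3,1): 1·3+2·1=5≤6, 5·3+3·1=18≤22, objective 26.
(a,b)=(3,0): 1·3+2·0=3≤6, 5·3+3·0=15≤22, objective 24.
The best lattice point is (4,0), giving 32.

32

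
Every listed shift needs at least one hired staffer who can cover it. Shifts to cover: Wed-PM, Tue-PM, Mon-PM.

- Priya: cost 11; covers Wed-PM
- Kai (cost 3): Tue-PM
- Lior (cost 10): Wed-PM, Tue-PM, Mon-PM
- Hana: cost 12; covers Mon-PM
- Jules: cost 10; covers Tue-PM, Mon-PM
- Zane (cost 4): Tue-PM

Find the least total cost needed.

Lior alone covers Wed-PM, Tue-PM, Mon-PM — every shift.
Total cost: 10.

10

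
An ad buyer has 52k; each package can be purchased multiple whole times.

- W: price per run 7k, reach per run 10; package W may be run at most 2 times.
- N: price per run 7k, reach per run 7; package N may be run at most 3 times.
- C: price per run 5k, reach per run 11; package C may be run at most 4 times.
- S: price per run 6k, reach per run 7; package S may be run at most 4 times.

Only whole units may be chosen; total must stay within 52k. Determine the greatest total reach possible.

C has the best ratio (11/5); taking only C gives at most 4×11 = 44 (stopped by the supply cap of 4).
Mixing does better — 2×W, 4×C, and 3×S: price 52 ≤ 52, reach 2·10 + 4·11 + 3·7 = 85.

85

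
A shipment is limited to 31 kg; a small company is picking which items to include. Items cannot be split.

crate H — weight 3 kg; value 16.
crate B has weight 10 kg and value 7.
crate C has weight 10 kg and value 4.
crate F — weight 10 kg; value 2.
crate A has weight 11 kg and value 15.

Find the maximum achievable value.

38

Allowing fractional choices, the relaxed optimum would be about 40.8, but items are indivisible.
crate H + crate B + crate A: weight 3 + 10 + 11 = 24 ≤ 31, value 16 + 7 + 15 = 38.
crate H + crate C + crate A: weight 3 + 10 + 11 = 24 ≤ 31, value 16 + 4 + 15 = 35.
Best is crate H, crate B, and crate A with total value 38.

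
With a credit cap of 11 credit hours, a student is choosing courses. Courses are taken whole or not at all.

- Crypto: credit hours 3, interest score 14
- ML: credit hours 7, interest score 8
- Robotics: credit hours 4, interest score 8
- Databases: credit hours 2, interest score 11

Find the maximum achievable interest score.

This is a 0-1 knapsack instance.
Take Crypto, Robotics, and Databases: credit hours 3 + 4 + 2 = 9 ≤ 11, interest score 14 + 8 + 11 = 33.
No other feasible combination does better.

33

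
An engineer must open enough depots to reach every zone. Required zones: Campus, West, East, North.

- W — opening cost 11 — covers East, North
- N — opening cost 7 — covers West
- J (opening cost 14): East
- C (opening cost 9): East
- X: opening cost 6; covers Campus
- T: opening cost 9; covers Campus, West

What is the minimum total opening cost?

20

Choose W and T: together they cover Campus, West, East, North — every zone.
Total opening cost: 11 + 9 = 20.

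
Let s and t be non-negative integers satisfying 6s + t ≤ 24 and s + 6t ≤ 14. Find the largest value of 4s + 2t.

16

Relaxing integrality, the LP optimum is 18.29 at (s,t) = (3.71, 1.71), which is not an integer point.
(s,t)=(4,0): 6·4+1·0=24≤24, 1·4+6·0=4≤14, objective 16.
(s,t)=(3,1): 6·3+1·1=19≤24, 1·3+6·1=9≤14, objective 14.
(s,t)=(3,0): 6·3+1·0=18≤24, 1·3+6·0=3≤14, objective 12.
Maximum is 16 at (s,t)=(4,0).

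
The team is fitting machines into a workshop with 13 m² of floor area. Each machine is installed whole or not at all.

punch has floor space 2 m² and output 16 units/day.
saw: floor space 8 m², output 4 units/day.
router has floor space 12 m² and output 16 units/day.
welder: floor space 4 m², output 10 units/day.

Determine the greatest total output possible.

26

Treat it as a binary knapsack problem.
Allowing fractional choices, the relaxed optimum would be about 35.3, but machines are indivisible.
punch + welder: floor space 2 + 4 = 6 ≤ 13, output 16 + 10 = 26.
punch + saw: floor space 2 + 8 = 10 ≤ 13, output 16 + 4 = 20.
Best is punch and welder with total output 26.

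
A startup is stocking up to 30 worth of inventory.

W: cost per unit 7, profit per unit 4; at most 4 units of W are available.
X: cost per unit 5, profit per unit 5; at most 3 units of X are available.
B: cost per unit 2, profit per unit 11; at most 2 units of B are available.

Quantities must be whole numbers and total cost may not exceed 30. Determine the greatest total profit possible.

41

This is a bounded integer knapsack.
B has the best ratio (11/2); taking only B gives at most 2×11 = 22 (stopped by the supply cap of 2).
Mixing does better — 1×W, 3×X, and 2×B: cost 26 ≤ 30, profit 1·4 + 3·5 + 2·11 = 41.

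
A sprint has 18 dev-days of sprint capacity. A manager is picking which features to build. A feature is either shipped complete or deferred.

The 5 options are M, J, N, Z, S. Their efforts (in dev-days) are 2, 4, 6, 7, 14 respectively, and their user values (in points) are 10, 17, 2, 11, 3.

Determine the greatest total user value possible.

38

Allowing fractional choices, the relaxed optimum would be about 39.7, but features are indivisible.
J + N + Z: effort 4 + 6 + 7 = 17 ≤ 18, user value 17 + 2 + 11 = 30.
M + J + N: effort 2 + 4 + 6 = 12 ≤ 18, user value 10 + 17 + 2 = 29.
M + J + Z: effort 2 + 4 + 7 = 13 ≤ 18, user value 10 + 17 + 11 = 38.
Best is M, J, and Z with total user value 38.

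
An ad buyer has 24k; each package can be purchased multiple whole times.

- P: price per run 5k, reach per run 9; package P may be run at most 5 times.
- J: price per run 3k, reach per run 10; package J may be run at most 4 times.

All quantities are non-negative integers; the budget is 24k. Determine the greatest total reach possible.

J has the best ratio (10/3); taking only J gives at most 4×10 = 40 (stopped by the supply cap of 4).
Mixing does better — 2×P and 4×J: price 22 ≤ 24, reach 2·9 + 4·10 = 58.

58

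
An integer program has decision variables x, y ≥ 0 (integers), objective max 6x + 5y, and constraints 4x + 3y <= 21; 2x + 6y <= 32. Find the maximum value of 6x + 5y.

The continuous relaxation peaks at (1.67, 4.78) with value 33.89; rounding to a feasible lattice point costs some objective.
(x,y)=(3,3): 4·3+3·3=21≤21, 2·3+6·3=24≤32, objective 33.
(x,y)=(2,4): 4·2+3·4=20≤21, 2·2+6·4=28≤32, objective 32.
(x,y)=(1,5): 4·1+3·5=19≤21, 2·1+6·5=32≤32, objective 31.
(x,y)=(3,2): 4·3+3·2=18≤21, 2·3+6·2=18≤32, objective 28.
No feasible integer point exceeds 33.

33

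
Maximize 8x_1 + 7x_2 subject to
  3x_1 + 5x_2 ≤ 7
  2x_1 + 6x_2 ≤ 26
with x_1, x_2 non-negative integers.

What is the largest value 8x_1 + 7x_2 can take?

Relaxing integrality, the LP optimum is 18.67 at (x_1,x_2) = (2.33, 0), which is not an integer point.
(x_1,x_2)=(2,0): 3·2+5·0=6≤7, 2·2+6·0=4≤26, objective 16.
(x_1,x_2)=(1,0): 3·1+5·0=3≤7, 2·1+6·0=2≤26, objective 8.
No feasible integer point exceeds 16.

16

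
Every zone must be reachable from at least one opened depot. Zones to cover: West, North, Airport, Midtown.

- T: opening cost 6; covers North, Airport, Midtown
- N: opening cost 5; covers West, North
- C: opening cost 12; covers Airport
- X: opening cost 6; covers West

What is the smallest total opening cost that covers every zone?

11

Choose T and N: together they cover West, North, Airport, Midtown — every zone.
Total opening cost: 6 + 5 = 11.
No cover costs less than 11.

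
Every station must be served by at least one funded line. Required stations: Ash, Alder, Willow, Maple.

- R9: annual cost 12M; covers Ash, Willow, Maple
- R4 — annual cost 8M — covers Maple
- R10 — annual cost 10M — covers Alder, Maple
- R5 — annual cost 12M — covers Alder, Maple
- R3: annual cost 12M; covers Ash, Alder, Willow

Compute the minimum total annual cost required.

20

The greedy cost-per-new-station heuristic would pick R9 and R10 for 22, but a cheaper cover exists.
Choose R4 and R3: together they cover Ash, Alder, Willow, Maple — every station.
Total annual cost: 8 + 12 = 20.
No cover costs less than 20.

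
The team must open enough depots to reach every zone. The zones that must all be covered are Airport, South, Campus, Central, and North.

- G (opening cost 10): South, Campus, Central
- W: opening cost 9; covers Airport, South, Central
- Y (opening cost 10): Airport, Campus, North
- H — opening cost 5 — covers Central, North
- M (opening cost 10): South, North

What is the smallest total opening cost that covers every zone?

19

The greedy cost-per-new-zone heuristic would pick H, W, and G for 24, but a cheaper cover exists.
Choose W and Y: together they cover Airport, South, Campus, Central, North — every zone.
Total opening cost: 9 + 10 = 19.
No cover costs less than 19.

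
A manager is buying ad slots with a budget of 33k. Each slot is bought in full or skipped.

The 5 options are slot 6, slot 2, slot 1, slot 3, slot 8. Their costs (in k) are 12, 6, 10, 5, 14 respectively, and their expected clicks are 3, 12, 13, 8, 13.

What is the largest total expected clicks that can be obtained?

38

Take slot 2, slot 1, and slot 8: cost 6 + 10 + 14 = 30 ≤ 33, expected clicks 12 + 13 + 13 = 38.
No other feasible combination does better.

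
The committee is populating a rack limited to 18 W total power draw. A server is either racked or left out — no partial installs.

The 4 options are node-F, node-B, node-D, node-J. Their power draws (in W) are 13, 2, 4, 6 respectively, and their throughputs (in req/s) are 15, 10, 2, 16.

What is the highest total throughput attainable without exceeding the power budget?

28

This is an integer program with binary decision variables.
Allowing fractional choices, the relaxed optimum would be about 37.5, but servers are indivisible.
node-F + node-B: power draw 13 + 2 = 15 ≤ 18, throughput 15 + 10 = 25.
node-B + node-J: power draw 2 + 6 = 8 ≤ 18, throughput 10 + 16 = 26.
node-B + node-D + node-J: power draw 2 + 4 + 6 = 12 ≤ 18, throughput 10 + 2 + 16 = 28.
Best is node-B, node-D, and node-J with total throughput 28.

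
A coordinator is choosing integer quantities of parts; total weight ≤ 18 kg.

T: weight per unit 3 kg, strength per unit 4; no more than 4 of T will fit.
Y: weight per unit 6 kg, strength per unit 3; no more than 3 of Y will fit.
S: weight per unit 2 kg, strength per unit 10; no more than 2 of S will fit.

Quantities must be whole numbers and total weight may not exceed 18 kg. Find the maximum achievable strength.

36

3×T and 2×S: weight 13 ≤ 18, strength 3·4 + 2·10 = 32.
4×T and 2×S: weight 16 ≤ 18, strength 4·4 + 2·10 = 36.
Best is 36.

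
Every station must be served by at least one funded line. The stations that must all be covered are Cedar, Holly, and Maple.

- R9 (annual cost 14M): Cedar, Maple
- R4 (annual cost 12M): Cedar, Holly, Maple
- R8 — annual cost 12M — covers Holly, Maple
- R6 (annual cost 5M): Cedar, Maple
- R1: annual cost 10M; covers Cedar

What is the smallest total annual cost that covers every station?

12

The greedy cost-per-new-station heuristic would pick R6 and R4 for 17, but a cheaper cover exists.
R4 alone covers Cedar, Holly, Maple — every station.
Total annual cost: 12.
No cover costs less than 12.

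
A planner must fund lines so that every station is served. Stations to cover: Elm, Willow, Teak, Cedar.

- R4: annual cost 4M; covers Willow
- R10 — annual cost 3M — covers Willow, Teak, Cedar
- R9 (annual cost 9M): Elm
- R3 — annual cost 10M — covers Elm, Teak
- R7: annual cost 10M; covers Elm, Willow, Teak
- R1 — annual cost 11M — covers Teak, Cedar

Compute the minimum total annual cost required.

Choose R10 and R9: together they cover Elm, Willow, Teak, Cedar — every station.
Total annual cost: 3 + 9 = 12.
No cover costs less than 12.

12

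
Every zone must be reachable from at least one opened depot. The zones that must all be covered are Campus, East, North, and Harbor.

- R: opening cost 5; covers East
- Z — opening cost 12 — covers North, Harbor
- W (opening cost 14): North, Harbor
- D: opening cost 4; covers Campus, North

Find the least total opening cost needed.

This is a weighted set-cover instance.
Choose R, Z, and D: together they cover Campus, East, North, Harbor — every zone.
Total opening cost: 5 + 12 + 4 = 21.
No cover costs less than 21.

21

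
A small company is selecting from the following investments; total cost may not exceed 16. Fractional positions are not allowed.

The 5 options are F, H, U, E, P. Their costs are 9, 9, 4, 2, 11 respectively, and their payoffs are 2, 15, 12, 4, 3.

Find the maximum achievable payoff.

H + E: cost 9 + 2 = 11 ≤ 16, payoff 15 + 4 = 19.
H + U + E: cost 9 + 4 + 2 = 15 ≤ 16, payoff 15 + 12 + 4 = 31.
H + U: cost 9 + 4 = 13 ≤ 16, payoff 15 + 12 = 27.
Best is H, U, and E with total payoff 31.

31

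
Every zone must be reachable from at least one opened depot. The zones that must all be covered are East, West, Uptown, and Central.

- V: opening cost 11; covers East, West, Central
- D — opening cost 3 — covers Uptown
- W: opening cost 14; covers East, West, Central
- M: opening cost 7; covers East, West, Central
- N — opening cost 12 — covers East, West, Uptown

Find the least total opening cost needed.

10

Choose D and M: together they cover East, West, Uptown, Central — every zone.
Total opening cost: 3 + 7 = 10.
No cover costs less than 10.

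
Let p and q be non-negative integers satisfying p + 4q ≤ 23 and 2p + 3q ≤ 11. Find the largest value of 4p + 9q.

The continuous relaxation peaks at (0, 3.67) with value 33.00; rounding to a feasible lattice point costs some objective.
(p,q)=(1,3): 1·1+4·3=13≤23, 2·1+3·3=11≤11, objective 31.
(p,q)=(0,3): 1·0+4·3=12≤23, 2·0+3·3=9≤11, objective 27.
(p,q)=(2,2): 1·2+4·2=10≤23, 2·2+3·2=10≤11, objective 26.
Maximum is 31 at (p,q)=(1,3).

31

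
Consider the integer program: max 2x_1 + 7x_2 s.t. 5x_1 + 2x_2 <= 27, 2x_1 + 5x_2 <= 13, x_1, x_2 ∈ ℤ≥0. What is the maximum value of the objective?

Relaxing integrality, the LP optimum is 18.20 at (x_1,x_2) = (0, 2.6), which is not an integer point.
(x_1,x_2)=(1,2): 5·1+2·2=9≤27, 2·1+5·2=12≤13, objective 16.
(x_1,x_2)=(0,2): 5·0+2·2=4≤27, 2·0+5·2=10≤13, objective 14.
(x_1,x_2)=(2,1): 5·2+2·1=12≤27, 2·2+5·1=9≤13, objective 11.
(x_1,x_2)=(1,1): 5·1+2·1=7≤27, 2·1+5·1=7≤13, objective 9.
No feasible integer point exceeds 16.

16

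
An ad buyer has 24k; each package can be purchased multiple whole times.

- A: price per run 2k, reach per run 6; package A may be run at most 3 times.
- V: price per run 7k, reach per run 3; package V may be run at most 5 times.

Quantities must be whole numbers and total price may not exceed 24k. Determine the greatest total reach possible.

A has the best ratio (6/2); taking only A gives at most 3×6 = 18 (stopped by the supply cap of 3).
Mixing does better — 3×A and 2×V: price 20 ≤ 24, reach 3·6 + 2·3 = 24.

24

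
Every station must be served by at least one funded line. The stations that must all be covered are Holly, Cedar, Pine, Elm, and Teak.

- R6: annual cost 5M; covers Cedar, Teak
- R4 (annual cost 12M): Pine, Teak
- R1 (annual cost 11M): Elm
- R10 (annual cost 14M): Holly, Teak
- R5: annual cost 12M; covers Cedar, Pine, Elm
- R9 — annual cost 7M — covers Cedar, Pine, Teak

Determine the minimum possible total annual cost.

26

Choose R10 and R5: together they cover Holly, Cedar, Pine, Elm, Teak — every station.
Total annual cost: 14 + 12 = 26.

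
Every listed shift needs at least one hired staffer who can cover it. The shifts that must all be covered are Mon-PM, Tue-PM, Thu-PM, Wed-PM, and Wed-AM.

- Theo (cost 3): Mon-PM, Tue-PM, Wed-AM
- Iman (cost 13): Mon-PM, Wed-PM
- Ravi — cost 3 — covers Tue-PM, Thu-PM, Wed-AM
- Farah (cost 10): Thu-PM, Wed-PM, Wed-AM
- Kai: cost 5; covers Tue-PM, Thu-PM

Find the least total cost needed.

13

The greedy cost-per-new-shift heuristic would pick Theo, Ravi, and Farah for 16, but a cheaper cover exists.
Choose Theo and Farah: together they cover Mon-PM, Tue-PM, Thu-PM, Wed-PM, Wed-AM — every shift.
Total cost: 3 + 10 = 13.
No cover costs less than 13.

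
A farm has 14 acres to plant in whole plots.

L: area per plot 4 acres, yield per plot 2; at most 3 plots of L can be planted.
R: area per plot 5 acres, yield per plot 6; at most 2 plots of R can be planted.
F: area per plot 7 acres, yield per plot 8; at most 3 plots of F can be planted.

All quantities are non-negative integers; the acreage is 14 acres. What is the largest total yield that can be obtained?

16

R has the best ratio (6/5); taking only R gives at most 2×6 = 12 (stopped by the area limit).
Mixing does better — 2×F: area 14 ≤ 14, yield 2·8 = 16.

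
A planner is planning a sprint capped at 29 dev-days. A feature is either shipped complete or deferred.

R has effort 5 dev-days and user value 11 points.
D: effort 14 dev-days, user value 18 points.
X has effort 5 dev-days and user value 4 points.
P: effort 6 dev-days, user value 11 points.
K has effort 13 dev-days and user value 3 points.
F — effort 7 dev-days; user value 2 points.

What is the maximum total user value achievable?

This is an integer program with binary decision variables.
R + D + P: effort 5 + 14 + 6 = 25 ≤ 29, user value 11 + 18 + 11 = 40.
D + X + P: effort 14 + 5 + 6 = 25 ≤ 29, user value 18 + 4 + 11 = 33.
R + D + X: effort 5 + 14 + 5 = 24 ≤ 29, user value 11 + 18 + 4 = 33.
Best is R, D, and P with total user value 40.

40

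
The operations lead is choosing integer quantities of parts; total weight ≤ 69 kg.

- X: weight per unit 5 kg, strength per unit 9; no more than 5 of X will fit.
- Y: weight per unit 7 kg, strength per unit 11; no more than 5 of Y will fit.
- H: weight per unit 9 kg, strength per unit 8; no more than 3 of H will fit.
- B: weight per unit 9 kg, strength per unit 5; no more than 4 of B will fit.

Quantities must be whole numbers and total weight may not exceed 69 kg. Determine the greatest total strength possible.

108

This is a bounded integer knapsack.
X has the best ratio (9/5); taking only X gives at most 5×9 = 45 (stopped by the supply cap of 5).
Mixing does better — 5×X, 5×Y, and 1×H: weight 69 ≤ 69, strength 5·9 + 5·11 + 1·8 = 108.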